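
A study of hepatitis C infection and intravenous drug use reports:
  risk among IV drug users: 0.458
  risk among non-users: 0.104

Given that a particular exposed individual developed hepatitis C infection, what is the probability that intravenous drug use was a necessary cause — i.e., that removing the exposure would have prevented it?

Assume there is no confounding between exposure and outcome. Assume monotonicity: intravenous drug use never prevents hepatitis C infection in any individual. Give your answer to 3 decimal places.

Let p₁ = 0.458, p₀ = 0.104.
Under exogeneity and monotonicity, PN = (p₁ − p₀) / p₁.
PN = (0.458 − 0.104) / 0.458 = 0.354 / 0.458 ≈ 0.7729

PN ≈ 0.773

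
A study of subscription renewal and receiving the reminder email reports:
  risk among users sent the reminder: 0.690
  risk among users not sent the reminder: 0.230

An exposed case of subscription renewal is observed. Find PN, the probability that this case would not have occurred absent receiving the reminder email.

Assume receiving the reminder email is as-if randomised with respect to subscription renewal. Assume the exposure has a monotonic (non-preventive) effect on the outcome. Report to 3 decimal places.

Let p₁ = 0.69, p₀ = 0.23.
Under exogeneity and monotonicity, PN = (p₁ − p₀) / p₁.
PN = (0.69 − 0.23) / 0.69 = 0.46 / 0.69 ≈ 0.6667

PN ≈ 0.667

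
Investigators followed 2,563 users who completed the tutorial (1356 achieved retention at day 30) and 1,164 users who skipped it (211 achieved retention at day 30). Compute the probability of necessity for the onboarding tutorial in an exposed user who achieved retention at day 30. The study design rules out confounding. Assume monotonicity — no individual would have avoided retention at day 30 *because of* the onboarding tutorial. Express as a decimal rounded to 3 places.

PN ≈ 0.657

p₁ = P(outcome | exposed) = 1356/2563 = 0.52907
p₀ = P(outcome | unexposed) = 211/1164 = 0.18127
Under exogeneity and monotonicity, PN = (p₁ − p₀) / p₁.
PN = (0.52907 − 0.18127) / 0.52907 = 0.3478 / 0.52907 ≈ 0.6574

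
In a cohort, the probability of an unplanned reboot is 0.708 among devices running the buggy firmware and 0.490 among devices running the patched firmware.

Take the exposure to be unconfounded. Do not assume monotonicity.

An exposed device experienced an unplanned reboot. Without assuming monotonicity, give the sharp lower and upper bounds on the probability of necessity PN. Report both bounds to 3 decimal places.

0.308 ≤ PN ≤ 0.720

Let p₁ = 0.708, p₀ = 0.49.
Under exogeneity alone the bounds on PN are max{0,(p₁−p₀)/p₁} ≤ PN ≤ min{1,(1−p₀)/p₁}.
  lower = (p₁ − p₀)/p₁ = 0.218 / 0.708 ≈ 0.3079
  upper = min{1, (1 − p₀)/p₁} = 0.51 / 0.708 ≈ 0.7203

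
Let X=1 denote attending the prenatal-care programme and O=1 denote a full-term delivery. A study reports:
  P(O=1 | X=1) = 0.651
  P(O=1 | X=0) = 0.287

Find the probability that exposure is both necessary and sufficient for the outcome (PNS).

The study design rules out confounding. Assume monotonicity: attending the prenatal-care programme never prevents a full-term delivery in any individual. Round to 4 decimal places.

PNS ≈ 0.3640

Let p₁ = 0.651, p₀ = 0.287.
Under exogeneity and monotonicity, PNS = p₁ − p₀.
PNS = 0.651 − 0.287 = 0.364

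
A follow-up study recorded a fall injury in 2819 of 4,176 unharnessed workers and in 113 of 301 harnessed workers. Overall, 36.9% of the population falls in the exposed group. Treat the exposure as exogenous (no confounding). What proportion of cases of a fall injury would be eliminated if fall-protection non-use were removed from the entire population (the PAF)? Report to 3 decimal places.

PAF ≈ 0.228

p₁ = P(outcome | exposed) = 2819/4176 = 0.67505
p₀ = P(outcome | unexposed) = 113/301 = 0.37542
Overall risk P(Y=1) = π·p₁ + (1−π)·p₀ = 0.369×0.67505 + 0.631×0.37542 = 0.48598.
Under exogeneity, PAF = [P(Y=1) − p₀] / P(Y=1).
PAF = (0.48598 − 0.37542) / 0.48598 ≈ 0.2275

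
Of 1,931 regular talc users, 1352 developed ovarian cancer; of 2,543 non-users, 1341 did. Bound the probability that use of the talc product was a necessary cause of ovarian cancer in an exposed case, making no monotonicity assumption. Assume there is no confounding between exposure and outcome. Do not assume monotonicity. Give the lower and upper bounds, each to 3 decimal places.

0.247 ≤ PN ≤ 0.675

p₁ = P(outcome | exposed) = 1352/1931 = 0.70016
p₀ = P(outcome | unexposed) = 1341/2543 = 0.52733
Under exogeneity alone the bounds on PN are max{0,(p₁−p₀)/p₁} ≤ PN ≤ min{1,(1−p₀)/p₁}.
  lower = (p₁ − p₀)/p₁ = 0.17283 / 0.70016 ≈ 0.2468
  upper = min{1, (1 − p₀)/p₁} = 0.47267 / 0.70016 ≈ 0.6751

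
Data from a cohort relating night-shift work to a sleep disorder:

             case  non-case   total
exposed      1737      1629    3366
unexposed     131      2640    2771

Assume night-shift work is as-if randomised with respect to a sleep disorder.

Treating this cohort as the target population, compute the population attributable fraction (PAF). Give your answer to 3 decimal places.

PAF ≈ 0.845

p₁ = P(outcome | exposed) = 1737/3366 = 0.51604
p₀ = P(outcome | unexposed) = 131/2771 = 0.047275
Exposure prevalence π = 3366/6137 = 0.54848; overall risk P(Y=1) = 0.30438.
Under exogeneity, PAF = [P(Y=1) − p₀]/P(Y=1).
PAF = (0.30438 − 0.047275) / 0.30438 ≈ 0.8447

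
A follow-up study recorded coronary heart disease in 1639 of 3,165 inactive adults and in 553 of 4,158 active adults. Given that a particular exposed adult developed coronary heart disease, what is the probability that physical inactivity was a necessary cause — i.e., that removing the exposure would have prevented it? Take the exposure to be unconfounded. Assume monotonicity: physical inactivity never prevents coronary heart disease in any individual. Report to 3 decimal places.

p₁ = P(outcome | exposed) = 1639/3165 = 0.51785
p₀ = P(outcome | unexposed) = 553/4158 = 0.133
Under exogeneity and monotonicity, PN = (p₁ − p₀) / p₁.
PN = (0.51785 − 0.133) / 0.51785 = 0.38485 / 0.51785 ≈ 0.7432

PN ≈ 0.743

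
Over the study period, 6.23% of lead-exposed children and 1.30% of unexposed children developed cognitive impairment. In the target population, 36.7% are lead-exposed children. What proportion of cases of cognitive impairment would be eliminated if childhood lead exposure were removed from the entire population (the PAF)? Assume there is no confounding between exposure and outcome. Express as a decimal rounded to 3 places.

PAF ≈ 0.582

p₁ = 0.0623, p₀ = 0.013.
Overall risk P(Y=1) = π·p₁ + (1−π)·p₀ = 0.367×0.0623 + 0.633×0.013 = 0.031093.
Under exogeneity, PAF = [P(Y=1) − p₀] / P(Y=1).
PAF = (0.031093 − 0.013) / 0.031093 ≈ 0.5819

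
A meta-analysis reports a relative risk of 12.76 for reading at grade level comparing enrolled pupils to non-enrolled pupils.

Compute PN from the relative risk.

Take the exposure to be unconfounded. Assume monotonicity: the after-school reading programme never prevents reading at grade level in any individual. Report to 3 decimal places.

Under exogeneity and monotonicity, PN = (RR − 1) / RR = 1 − 1/RR.
PN = (12.76 − 1) / 12.76 = 11.76 / 12.76 ≈ 0.9216

PN ≈ 0.922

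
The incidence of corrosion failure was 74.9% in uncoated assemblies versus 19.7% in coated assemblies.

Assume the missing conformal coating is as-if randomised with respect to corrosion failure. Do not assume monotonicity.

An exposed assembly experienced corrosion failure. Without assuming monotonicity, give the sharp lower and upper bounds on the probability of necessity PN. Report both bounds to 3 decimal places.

0.737 ≤ PN ≤ 1.000

p₁ = 0.749, p₀ = 0.197.
Under exogeneity alone the bounds on PN are max{0,(p₁−p₀)/p₁} ≤ PN ≤ min{1,(1−p₀)/p₁}.
  lower = (p₁ − p₀)/p₁ = 0.552 / 0.749 ≈ 0.7370
  upper = min{1, (1 − p₀)/p₁} = 0.803 / 0.749 ≈ 1.0721 → capped at 1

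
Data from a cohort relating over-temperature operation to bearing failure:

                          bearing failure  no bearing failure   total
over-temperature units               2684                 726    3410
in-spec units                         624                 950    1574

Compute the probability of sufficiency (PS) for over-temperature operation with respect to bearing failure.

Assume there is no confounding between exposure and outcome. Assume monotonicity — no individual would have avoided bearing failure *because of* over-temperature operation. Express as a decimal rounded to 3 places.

PS ≈ 0.647

p₁ = P(outcome | exposed) = 2684/3410 = 0.7871
p₀ = P(outcome | unexposed) = 624/1574 = 0.39644
Under exogeneity and monotonicity, PS = (p₁ − p₀)/(1 − p₀).
PS = (0.7871 − 0.39644) / 0.60356 ≈ 0.6473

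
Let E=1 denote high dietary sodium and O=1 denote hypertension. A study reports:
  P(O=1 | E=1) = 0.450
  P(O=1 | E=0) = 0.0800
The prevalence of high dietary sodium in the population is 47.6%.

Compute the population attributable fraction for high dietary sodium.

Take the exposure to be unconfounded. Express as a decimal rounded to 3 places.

PAF ≈ 0.688

Let p₁ = 0.45, p₀ = 0.08.
Overall risk P(Y=1) = π·p₁ + (1−π)·p₀ = 0.476×0.45 + 0.524×0.08 = 0.25612.
Under exogeneity, PAF = [P(Y=1) − p₀] / P(Y=1).
PAF = (0.25612 − 0.08) / 0.25612 ≈ 0.6876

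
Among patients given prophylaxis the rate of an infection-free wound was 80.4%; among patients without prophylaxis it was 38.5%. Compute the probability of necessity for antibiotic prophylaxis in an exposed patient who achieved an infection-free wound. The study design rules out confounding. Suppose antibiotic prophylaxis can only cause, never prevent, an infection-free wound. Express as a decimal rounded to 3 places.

PN ≈ 0.521

p₁ = 0.804, p₀ = 0.385.
Under exogeneity and monotonicity, PN = (p₁ − p₀) / p₁.
PN = (0.804 − 0.385) / 0.804 = 0.419 / 0.804 ≈ 0.5211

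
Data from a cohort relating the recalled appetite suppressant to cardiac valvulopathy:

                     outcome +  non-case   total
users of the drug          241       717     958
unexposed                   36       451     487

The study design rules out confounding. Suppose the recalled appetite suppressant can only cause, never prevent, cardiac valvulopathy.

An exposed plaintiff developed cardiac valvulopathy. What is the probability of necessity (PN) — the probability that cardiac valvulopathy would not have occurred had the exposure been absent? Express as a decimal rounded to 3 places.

PN ≈ 0.706

p₁ = P(outcome | exposed) = 241/958 = 0.25157
p₀ = P(outcome | unexposed) = 36/487 = 0.073922
Under exogeneity and monotonicity, PN = (p₁ − p₀) / p₁.
PN = (0.25157 − 0.073922) / 0.25157 = 0.17764 / 0.25157 ≈ 0.7062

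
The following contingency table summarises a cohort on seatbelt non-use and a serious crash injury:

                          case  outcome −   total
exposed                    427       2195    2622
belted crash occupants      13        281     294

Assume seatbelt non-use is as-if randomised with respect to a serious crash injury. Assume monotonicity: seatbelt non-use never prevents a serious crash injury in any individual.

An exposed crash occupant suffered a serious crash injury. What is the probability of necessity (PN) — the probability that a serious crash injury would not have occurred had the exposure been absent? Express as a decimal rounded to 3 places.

p₁ = P(outcome | exposed) = 427/2622 = 0.16285
p₀ = P(outcome | unexposed) = 13/294 = 0.044218
Under exogeneity and monotonicity, PN = (p₁ − p₀)/p₁.
PN = (0.16285 − 0.044218) / 0.16285 ≈ 0.7285

PN ≈ 0.728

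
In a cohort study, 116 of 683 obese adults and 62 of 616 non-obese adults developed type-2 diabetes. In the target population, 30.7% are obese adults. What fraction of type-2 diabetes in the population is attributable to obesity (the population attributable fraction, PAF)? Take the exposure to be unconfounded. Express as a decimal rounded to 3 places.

PAF ≈ 0.174

p₁ = P(outcome | exposed) = 116/683 = 0.16984
p₀ = P(outcome | unexposed) = 62/616 = 0.10065
Overall risk P(Y=1) = π·p₁ + (1−π)·p₀ = 0.307×0.16984 + 0.693×0.10065 = 0.12189.
Under exogeneity, PAF = [P(Y=1) − p₀] / P(Y=1).
PAF = (0.12189 − 0.10065) / 0.12189 ≈ 0.1743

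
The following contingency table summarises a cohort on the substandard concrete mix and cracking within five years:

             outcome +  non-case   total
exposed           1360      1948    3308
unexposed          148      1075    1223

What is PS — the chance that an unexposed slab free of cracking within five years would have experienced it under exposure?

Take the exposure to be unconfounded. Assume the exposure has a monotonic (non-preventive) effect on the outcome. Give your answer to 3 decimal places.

PS ≈ 0.330

p₁ = P(outcome | exposed) = 1360/3308 = 0.41112
p₀ = P(outcome | unexposed) = 148/1223 = 0.12101
Under exogeneity and monotonicity, PS = (p₁ − p₀) / (1 − p₀).
PS = (0.41112 − 0.12101) / (1 − 0.12101) = 0.29011 / 0.87899 ≈ 0.3301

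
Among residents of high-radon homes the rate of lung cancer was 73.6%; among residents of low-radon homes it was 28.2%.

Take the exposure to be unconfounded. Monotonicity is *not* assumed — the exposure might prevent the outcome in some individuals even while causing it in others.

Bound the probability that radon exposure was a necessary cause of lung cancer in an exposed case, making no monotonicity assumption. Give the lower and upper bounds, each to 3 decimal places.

p₁ = 0.736, p₀ = 0.282.
Under exogeneity alone the bounds on PN are max{0,(p₁−p₀)/p₁} ≤ PN ≤ min{1,(1−p₀)/p₁}.
  lower = (p₁ − p₀)/p₁ = 0.454 / 0.736 ≈ 0.6168
  upper = min{1, (1 − p₀)/p₁} = 0.718 / 0.736 ≈ 0.9755

0.617 ≤ PN ≤ 0.976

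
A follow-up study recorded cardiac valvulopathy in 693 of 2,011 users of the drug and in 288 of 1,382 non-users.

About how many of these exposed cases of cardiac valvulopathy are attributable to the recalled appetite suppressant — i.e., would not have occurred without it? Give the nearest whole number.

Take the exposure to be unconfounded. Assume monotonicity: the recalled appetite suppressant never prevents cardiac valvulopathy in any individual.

p₁ = P(outcome | exposed) = 693/2011 = 0.3446
p₀ = P(outcome | unexposed) = 288/1382 = 0.20839
PN = (p₁ − p₀)/p₁ = (0.3446 − 0.20839) / 0.3446 ≈ 0.39527.
Attributable cases ≈ PN × (exposed cases) = 0.39527 × 693 ≈ 273.92.

about 274 cases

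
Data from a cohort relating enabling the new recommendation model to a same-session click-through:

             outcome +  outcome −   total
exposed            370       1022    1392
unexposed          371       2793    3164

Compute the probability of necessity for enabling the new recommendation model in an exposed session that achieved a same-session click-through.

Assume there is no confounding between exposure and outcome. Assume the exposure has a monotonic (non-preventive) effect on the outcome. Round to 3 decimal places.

p₁ = P(outcome | exposed) = 370/1392 = 0.2658
p₀ = P(outcome | unexposed) = 371/3164 = 0.11726
Under exogeneity and monotonicity, PN = (p₁ − p₀) / p₁.
PN = (0.2658 − 0.11726) / 0.2658 = 0.14855 / 0.2658 ≈ 0.5589

PN ≈ 0.559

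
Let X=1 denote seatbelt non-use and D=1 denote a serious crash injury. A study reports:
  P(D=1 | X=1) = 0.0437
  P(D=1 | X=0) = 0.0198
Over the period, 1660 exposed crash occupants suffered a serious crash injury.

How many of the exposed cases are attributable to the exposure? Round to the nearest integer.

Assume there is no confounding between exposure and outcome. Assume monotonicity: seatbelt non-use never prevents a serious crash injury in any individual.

Let p₁ = 0.0437, p₀ = 0.0198.
PN = (p₁ − p₀)/p₁ = (0.0437 − 0.0198) / 0.0437 ≈ 0.54691.
Attributable cases ≈ PN × (exposed cases) = 0.54691 × 1660 ≈ 907.87.

about 908 cases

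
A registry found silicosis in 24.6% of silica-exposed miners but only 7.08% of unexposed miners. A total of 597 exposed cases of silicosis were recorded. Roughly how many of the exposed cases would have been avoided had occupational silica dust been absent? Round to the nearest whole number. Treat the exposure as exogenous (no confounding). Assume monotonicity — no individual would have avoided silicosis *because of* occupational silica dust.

p₁ = 0.246, p₀ = 0.0708.
PN = (p₁ − p₀)/p₁ = (0.246 − 0.0708) / 0.246 ≈ 0.71220.
Attributable cases ≈ PN × (exposed cases) = 0.71220 × 597 ≈ 425.18.

about 425 cases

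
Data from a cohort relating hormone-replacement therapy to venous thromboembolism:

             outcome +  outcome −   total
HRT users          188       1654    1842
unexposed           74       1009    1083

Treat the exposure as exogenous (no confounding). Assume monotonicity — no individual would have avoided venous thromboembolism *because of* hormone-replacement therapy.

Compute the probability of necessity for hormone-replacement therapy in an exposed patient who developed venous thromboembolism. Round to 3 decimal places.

PN ≈ 0.331

p₁ = P(outcome | exposed) = 188/1842 = 0.10206
p₀ = P(outcome | unexposed) = 74/1083 = 0.068329
Under exogeneity and monotonicity, PN = (p₁ − p₀) / p₁.
PN = (0.10206 − 0.068329) / 0.10206 = 0.033734 / 0.10206 ≈ 0.3305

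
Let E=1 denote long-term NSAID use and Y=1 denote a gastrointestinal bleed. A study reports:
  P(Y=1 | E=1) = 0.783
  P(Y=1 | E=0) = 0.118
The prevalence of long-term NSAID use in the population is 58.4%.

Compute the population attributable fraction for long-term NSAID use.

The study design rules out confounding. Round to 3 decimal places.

PAF ≈ 0.767

Let p₁ = 0.783, p₀ = 0.118.
Overall risk P(Y=1) = π·p₁ + (1−π)·p₀ = 0.584×0.783 + 0.416×0.118 = 0.50636.
Under exogeneity, PAF = [P(Y=1) − p₀] / P(Y=1).
PAF = (0.50636 − 0.118) / 0.50636 ≈ 0.7670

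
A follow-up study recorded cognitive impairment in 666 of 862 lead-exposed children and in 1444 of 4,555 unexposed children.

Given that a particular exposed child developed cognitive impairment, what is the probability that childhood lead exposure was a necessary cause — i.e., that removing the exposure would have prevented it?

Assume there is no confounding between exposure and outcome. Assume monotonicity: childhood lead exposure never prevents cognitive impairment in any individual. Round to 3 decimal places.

PN ≈ 0.590

p₁ = P(outcome | exposed) = 666/862 = 0.77262
p₀ = P(outcome | unexposed) = 1444/4555 = 0.31701
Under exogeneity and monotonicity, PN = (p₁ − p₀) / p₁.
PN = (0.77262 − 0.31701) / 0.77262 = 0.45561 / 0.77262 ≈ 0.5897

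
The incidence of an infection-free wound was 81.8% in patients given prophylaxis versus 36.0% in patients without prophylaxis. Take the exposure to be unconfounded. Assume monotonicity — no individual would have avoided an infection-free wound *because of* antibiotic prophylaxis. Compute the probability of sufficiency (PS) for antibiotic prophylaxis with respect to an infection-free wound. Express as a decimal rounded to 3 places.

p₁ = 0.818, p₀ = 0.36.
Under exogeneity and monotonicity, PS = (p₁ − p₀) / (1 − p₀).
PS = (0.818 − 0.36) / (1 − 0.36) = 0.458 / 0.64 ≈ 0.7156

PS ≈ 0.716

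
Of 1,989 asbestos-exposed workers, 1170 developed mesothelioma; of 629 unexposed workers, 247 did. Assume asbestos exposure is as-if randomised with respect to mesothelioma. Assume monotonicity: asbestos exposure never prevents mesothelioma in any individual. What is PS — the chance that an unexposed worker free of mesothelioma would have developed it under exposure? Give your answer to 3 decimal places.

PS ≈ 0.322

p₁ = P(outcome | exposed) = 1170/1989 = 0.58824
p₀ = P(outcome | unexposed) = 247/629 = 0.39269
Under exogeneity and monotonicity, PS = (p₁ − p₀) / (1 − p₀).
PS = (0.58824 − 0.39269) / (1 − 0.39269) = 0.19555 / 0.60731 ≈ 0.3220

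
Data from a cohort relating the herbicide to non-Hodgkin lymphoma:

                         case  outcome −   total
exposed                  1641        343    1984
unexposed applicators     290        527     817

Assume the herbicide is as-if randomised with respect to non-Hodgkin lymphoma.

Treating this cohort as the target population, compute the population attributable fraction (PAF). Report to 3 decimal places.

PAF ≈ 0.485

p₁ = P(outcome | exposed) = 1641/1984 = 0.82712
p₀ = P(outcome | unexposed) = 290/817 = 0.35496
Exposure prevalence π = 1984/2801 = 0.70832; overall risk P(Y=1) = 0.6894.
Under exogeneity, PAF = [P(Y=1) − p₀]/P(Y=1).
PAF = (0.6894 − 0.35496) / 0.6894 ≈ 0.4851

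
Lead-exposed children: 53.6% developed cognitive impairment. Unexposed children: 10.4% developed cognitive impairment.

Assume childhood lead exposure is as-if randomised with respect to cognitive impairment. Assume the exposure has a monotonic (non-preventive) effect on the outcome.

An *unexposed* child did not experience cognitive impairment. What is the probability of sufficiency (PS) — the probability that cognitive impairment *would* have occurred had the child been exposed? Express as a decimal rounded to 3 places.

p₁ = 0.536, p₀ = 0.104.
Under exogeneity and monotonicity, PS = (p₁ − p₀) / (1 − p₀).
PS = (0.536 − 0.104) / (1 − 0.104) = 0.432 / 0.896 ≈ 0.4821

PS ≈ 0.482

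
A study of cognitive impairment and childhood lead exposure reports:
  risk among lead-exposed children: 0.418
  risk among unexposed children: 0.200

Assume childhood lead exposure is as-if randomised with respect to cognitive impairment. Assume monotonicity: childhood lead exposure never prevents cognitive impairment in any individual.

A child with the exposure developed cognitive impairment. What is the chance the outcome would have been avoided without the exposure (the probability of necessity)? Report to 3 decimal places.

PN ≈ 0.522

Let p₁ = 0.418, p₀ = 0.2.
Under exogeneity and monotonicity, PN = (p₁ − p₀) / p₁.
PN = (0.418 − 0.2) / 0.418 = 0.218 / 0.418 ≈ 0.5215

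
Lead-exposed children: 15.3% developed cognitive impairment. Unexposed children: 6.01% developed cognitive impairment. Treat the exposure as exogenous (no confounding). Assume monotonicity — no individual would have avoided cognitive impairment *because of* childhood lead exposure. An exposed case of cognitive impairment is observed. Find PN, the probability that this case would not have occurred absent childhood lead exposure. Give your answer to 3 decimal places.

PN ≈ 0.607

p₁ = 0.153, p₀ = 0.0601.
Under exogeneity and monotonicity, PN = (p₁ − p₀) / p₁.
PN = (0.153 − 0.0601) / 0.153 = 0.0929 / 0.153 ≈ 0.6072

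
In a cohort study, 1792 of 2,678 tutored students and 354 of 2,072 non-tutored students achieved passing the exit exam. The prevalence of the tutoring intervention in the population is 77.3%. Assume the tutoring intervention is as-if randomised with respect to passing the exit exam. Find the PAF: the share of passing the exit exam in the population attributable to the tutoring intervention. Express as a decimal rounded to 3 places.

PAF ≈ 0.693

p₁ = P(outcome | exposed) = 1792/2678 = 0.66916
p₀ = P(outcome | unexposed) = 354/2072 = 0.17085
Overall risk P(Y=1) = π·p₁ + (1−π)·p₀ = 0.773×0.66916 + 0.227×0.17085 = 0.55604.
Under exogeneity, PAF = [P(Y=1) − p₀] / P(Y=1).
PAF = (0.55604 − 0.17085) / 0.55604 ≈ 0.6927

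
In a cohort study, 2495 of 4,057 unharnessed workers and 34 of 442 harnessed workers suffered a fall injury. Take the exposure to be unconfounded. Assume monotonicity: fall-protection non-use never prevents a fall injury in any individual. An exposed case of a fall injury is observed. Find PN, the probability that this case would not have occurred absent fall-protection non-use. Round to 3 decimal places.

PN ≈ 0.875

p₁ = P(outcome | exposed) = 2495/4057 = 0.61499
p₀ = P(outcome | unexposed) = 34/442 = 0.076923
Under exogeneity and monotonicity, PN = (p₁ − p₀) / p₁.
PN = (0.61499 − 0.076923) / 0.61499 = 0.53806 / 0.61499 ≈ 0.8749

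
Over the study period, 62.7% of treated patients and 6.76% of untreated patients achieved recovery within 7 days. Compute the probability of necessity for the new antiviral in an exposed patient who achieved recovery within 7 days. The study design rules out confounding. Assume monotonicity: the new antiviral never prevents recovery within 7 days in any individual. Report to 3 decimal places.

p₁ = 0.627, p₀ = 0.0676.
Under exogeneity and monotonicity, PN = (p₁ − p₀) / p₁.
PN = (0.627 − 0.0676) / 0.627 = 0.5594 / 0.627 ≈ 0.8922

PN ≈ 0.892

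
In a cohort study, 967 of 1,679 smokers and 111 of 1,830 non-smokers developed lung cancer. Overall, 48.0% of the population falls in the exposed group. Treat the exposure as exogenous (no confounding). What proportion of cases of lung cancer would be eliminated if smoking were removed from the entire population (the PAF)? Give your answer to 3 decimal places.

p₁ = P(outcome | exposed) = 967/1679 = 0.57594
p₀ = P(outcome | unexposed) = 111/1830 = 0.060656
Overall risk P(Y=1) = π·p₁ + (1−π)·p₀ = 0.48×0.57594 + 0.52×0.060656 = 0.30799.
Under exogeneity, PAF = [P(Y=1) − p₀] / P(Y=1).
PAF = (0.30799 − 0.060656) / 0.30799 ≈ 0.8031

PAF ≈ 0.803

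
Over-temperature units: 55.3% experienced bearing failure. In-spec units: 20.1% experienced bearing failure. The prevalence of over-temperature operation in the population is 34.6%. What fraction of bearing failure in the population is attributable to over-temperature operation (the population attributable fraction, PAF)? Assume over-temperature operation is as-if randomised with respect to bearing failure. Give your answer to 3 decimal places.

PAF ≈ 0.377

p₁ = 0.553, p₀ = 0.201.
Overall risk P(Y=1) = π·p₁ + (1−π)·p₀ = 0.346×0.553 + 0.654×0.201 = 0.32279.
Under exogeneity, PAF = [P(Y=1) − p₀] / P(Y=1).
PAF = (0.32279 − 0.201) / 0.32279 ≈ 0.3773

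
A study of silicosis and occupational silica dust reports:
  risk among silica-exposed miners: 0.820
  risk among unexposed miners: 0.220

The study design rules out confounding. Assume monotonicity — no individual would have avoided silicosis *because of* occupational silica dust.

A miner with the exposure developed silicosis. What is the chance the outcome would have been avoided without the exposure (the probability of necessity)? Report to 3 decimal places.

PN ≈ 0.732

Let p₁ = 0.82, p₀ = 0.22.
Under exogeneity and monotonicity, PN = (p₁ − p₀) / p₁.
PN = (0.82 − 0.22) / 0.82 = 0.6 / 0.82 ≈ 0.7317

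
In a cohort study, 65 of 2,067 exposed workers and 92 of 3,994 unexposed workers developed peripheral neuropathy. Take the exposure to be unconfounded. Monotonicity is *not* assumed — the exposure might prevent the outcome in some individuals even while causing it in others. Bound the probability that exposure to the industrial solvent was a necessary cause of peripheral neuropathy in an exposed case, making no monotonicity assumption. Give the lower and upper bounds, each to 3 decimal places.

0.268 ≤ PN ≤ 1.000

p₁ = P(outcome | exposed) = 65/2067 = 0.031447
p₀ = P(outcome | unexposed) = 92/3994 = 0.023035
Under exogeneity alone the bounds on PN are max{0,(p₁−p₀)/p₁} ≤ PN ≤ min{1,(1−p₀)/p₁}.
  lower = (p₁ − p₀)/p₁ = 0.008412 / 0.031447 ≈ 0.2675
  upper = min{1, (1 − p₀)/p₁} = 0.97697 / 0.031447 ≈ 31.0675 → capped at 1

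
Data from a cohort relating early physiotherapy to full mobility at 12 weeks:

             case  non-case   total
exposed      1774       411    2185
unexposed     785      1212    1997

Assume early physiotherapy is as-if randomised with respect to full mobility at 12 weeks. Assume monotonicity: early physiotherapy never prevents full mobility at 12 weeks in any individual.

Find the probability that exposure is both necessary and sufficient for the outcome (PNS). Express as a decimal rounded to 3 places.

PNS ≈ 0.419

p₁ = P(outcome | exposed) = 1774/2185 = 0.8119
p₀ = P(outcome | unexposed) = 785/1997 = 0.39309
Under exogeneity and monotonicity, PNS = p₁ − p₀.
PNS = 0.8119 − 0.39309 = 0.41881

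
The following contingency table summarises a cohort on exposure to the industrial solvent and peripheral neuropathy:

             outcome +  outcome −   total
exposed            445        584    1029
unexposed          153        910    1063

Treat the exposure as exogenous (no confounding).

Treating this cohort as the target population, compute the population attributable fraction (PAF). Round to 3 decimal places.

p₁ = P(outcome | exposed) = 445/1029 = 0.43246
p₀ = P(outcome | unexposed) = 153/1063 = 0.14393
Exposure prevalence π = 1029/2092 = 0.49187; overall risk P(Y=1) = 0.28585.
Under exogeneity, PAF = [P(Y=1) − p₀]/P(Y=1).
PAF = (0.28585 − 0.14393) / 0.28585 ≈ 0.4965

PAF ≈ 0.496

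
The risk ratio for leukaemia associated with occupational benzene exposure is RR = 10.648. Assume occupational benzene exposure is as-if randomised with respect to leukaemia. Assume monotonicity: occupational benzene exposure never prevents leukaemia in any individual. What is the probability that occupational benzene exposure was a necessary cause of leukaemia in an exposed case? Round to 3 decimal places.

Under exogeneity and monotonicity, PN = (RR − 1) / RR = 1 − 1/RR.
PN = (10.648 − 1) / 10.648 = 9.648 / 10.648 ≈ 0.9061

PN ≈ 0.906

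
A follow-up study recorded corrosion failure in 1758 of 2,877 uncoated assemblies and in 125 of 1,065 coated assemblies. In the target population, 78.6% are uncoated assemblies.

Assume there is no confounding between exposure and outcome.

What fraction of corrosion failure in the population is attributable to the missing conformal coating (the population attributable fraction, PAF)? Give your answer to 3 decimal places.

PAF ≈ 0.768

p₁ = P(outcome | exposed) = 1758/2877 = 0.61105
p₀ = P(outcome | unexposed) = 125/1065 = 0.11737
Overall risk P(Y=1) = π·p₁ + (1−π)·p₀ = 0.786×0.61105 + 0.214×0.11737 = 0.50541.
Under exogeneity, PAF = [P(Y=1) − p₀] / P(Y=1).
PAF = (0.50541 − 0.11737) / 0.50541 ≈ 0.7678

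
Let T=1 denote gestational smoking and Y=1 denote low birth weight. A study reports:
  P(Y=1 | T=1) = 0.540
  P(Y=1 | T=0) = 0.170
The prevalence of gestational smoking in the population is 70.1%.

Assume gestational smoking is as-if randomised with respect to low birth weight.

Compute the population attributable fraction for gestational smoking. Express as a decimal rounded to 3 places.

PAF ≈ 0.604

Let p₁ = 0.54, p₀ = 0.17.
Overall risk P(Y=1) = π·p₁ + (1−π)·p₀ = 0.701×0.54 + 0.299×0.17 = 0.42937.
Under exogeneity, PAF = [P(Y=1) − p₀] / P(Y=1).
PAF = (0.42937 − 0.17) / 0.42937 ≈ 0.6041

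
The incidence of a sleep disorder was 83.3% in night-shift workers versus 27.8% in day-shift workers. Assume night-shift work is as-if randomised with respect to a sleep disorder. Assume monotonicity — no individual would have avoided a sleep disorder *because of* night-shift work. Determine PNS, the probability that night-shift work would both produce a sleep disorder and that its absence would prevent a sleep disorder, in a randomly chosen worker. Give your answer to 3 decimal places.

p₁ = 0.833, p₀ = 0.278.
Under exogeneity and monotonicity, PNS = p₁ − p₀.
PNS = 0.833 − 0.278 = 0.555

PNS ≈ 0.555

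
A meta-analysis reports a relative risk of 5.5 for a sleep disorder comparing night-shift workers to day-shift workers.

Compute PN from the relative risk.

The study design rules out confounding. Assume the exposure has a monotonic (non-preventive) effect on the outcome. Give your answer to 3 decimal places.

PN ≈ 0.818

Under exogeneity and monotonicity, PN = (RR − 1) / RR = 1 − 1/RR.
PN = (5.5 − 1) / 5.5 = 4.5 / 5.5 ≈ 0.8182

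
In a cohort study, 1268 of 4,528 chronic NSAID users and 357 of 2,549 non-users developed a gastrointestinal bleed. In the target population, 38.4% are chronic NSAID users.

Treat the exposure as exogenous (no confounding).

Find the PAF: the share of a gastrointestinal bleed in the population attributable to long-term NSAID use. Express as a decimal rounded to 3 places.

p₁ = P(outcome | exposed) = 1268/4528 = 0.28004
p₀ = P(outcome | unexposed) = 357/2549 = 0.14005
Overall risk P(Y=1) = π·p₁ + (1−π)·p₀ = 0.384×0.28004 + 0.616×0.14005 = 0.19381.
Under exogeneity, PAF = [P(Y=1) − p₀] / P(Y=1).
PAF = (0.19381 − 0.14005) / 0.19381 ≈ 0.2773

PAF ≈ 0.277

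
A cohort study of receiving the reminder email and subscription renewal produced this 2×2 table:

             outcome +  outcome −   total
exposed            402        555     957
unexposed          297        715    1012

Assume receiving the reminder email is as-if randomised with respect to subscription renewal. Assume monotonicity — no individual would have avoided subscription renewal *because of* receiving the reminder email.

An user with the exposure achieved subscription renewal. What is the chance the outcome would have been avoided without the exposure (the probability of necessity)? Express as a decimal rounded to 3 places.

p₁ = P(outcome | exposed) = 402/957 = 0.42006
p₀ = P(outcome | unexposed) = 297/1012 = 0.29348
Under exogeneity and monotonicity, PN = (p₁ − p₀)/p₁.
PN = (0.42006 − 0.29348) / 0.42006 ≈ 0.3013

PN ≈ 0.301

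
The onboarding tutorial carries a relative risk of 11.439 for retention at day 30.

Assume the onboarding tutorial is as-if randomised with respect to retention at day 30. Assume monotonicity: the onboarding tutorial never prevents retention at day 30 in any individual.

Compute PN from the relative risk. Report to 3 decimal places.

PN ≈ 0.913

Under exogeneity and monotonicity, PN = (RR − 1) / RR = 1 − 1/RR.
PN = (11.439 − 1) / 11.439 = 10.44 / 11.439 ≈ 0.9126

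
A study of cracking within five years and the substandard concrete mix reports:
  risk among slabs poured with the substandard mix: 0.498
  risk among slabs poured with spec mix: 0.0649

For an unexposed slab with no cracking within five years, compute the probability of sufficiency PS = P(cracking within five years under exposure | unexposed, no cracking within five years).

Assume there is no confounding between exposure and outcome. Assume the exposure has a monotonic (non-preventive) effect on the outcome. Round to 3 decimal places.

Let p₁ = 0.498, p₀ = 0.0649.
Under exogeneity and monotonicity, PS = (p₁ − p₀) / (1 − p₀).
PS = (0.498 − 0.0649) / (1 − 0.0649) = 0.4331 / 0.9351 ≈ 0.4632

PS ≈ 0.463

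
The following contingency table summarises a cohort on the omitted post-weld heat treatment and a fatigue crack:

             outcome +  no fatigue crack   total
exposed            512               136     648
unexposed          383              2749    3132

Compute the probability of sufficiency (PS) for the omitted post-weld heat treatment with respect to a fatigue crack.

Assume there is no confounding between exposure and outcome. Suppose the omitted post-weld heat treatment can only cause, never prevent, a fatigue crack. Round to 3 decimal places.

PS ≈ 0.761

p₁ = P(outcome | exposed) = 512/648 = 0.79012
p₀ = P(outcome | unexposed) = 383/3132 = 0.12229
Under exogeneity and monotonicity, PS = (p₁ − p₀)/(1 − p₀).
PS = (0.79012 − 0.12229) / 0.87771 ≈ 0.7609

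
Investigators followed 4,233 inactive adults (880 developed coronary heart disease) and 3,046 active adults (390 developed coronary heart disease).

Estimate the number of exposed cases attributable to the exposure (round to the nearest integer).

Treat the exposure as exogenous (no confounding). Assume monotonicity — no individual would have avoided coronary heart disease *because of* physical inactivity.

p₁ = P(outcome | exposed) = 880/4233 = 0.20789
p₀ = P(outcome | unexposed) = 390/3046 = 0.12804
PN = (p₁ − p₀)/p₁ = (0.20789 − 0.12804) / 0.20789 ≈ 0.38411.
Attributable cases ≈ PN × (exposed cases) = 0.38411 × 880 ≈ 338.02.

about 338 cases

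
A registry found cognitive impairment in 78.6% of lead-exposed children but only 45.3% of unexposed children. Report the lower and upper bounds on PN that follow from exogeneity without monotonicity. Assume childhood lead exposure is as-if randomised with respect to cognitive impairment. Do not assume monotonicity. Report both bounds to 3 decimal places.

p₁ = 0.786, p₀ = 0.453.
Under exogeneity alone the bounds on PN are max{0,(p₁−p₀)/p₁} ≤ PN ≤ min{1,(1−p₀)/p₁}.
  lower = (p₁ − p₀)/p₁ = 0.333 / 0.786 ≈ 0.4237
  upper = min{1, (1 − p₀)/p₁} = 0.547 / 0.786 ≈ 0.6959

0.424 ≤ PN ≤ 0.696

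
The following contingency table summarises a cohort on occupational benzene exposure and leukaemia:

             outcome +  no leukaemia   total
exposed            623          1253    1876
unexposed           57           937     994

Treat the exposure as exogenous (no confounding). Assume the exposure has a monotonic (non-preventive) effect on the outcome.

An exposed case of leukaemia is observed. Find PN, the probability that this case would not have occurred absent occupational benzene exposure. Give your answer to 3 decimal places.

p₁ = P(outcome | exposed) = 623/1876 = 0.33209
p₀ = P(outcome | unexposed) = 57/994 = 0.057344
Under exogeneity and monotonicity, PN = (p₁ − p₀)/p₁.
PN = (0.33209 − 0.057344) / 0.33209 ≈ 0.8273

PN ≈ 0.827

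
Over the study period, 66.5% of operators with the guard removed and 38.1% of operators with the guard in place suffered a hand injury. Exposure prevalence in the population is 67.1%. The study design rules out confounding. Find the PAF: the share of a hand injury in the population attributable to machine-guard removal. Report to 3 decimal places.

p₁ = 0.665, p₀ = 0.381.
Overall risk P(Y=1) = π·p₁ + (1−π)·p₀ = 0.671×0.665 + 0.329×0.381 = 0.57156.
Under exogeneity, PAF = [P(Y=1) − p₀] / P(Y=1).
PAF = (0.57156 − 0.381) / 0.57156 ≈ 0.3334

PAF ≈ 0.333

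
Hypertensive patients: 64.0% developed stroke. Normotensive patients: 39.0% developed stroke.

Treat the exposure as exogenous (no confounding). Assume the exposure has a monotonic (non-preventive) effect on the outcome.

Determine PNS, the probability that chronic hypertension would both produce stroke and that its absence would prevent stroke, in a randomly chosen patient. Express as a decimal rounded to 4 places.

p₁ = 0.64, p₀ = 0.39.
Under exogeneity and monotonicity, PNS = p₁ − p₀.
PNS = 0.64 − 0.39 = 0.25

PNS ≈ 0.2500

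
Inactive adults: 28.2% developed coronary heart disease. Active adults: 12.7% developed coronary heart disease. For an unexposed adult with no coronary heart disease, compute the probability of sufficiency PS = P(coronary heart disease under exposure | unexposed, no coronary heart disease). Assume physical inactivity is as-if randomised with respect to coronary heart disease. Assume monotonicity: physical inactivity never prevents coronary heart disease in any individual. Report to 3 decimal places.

PS ≈ 0.178

p₁ = 0.282, p₀ = 0.127.
Under exogeneity and monotonicity, PS = (p₁ − p₀) / (1 − p₀).
PS = (0.282 − 0.127) / (1 − 0.127) = 0.155 / 0.873 ≈ 0.1775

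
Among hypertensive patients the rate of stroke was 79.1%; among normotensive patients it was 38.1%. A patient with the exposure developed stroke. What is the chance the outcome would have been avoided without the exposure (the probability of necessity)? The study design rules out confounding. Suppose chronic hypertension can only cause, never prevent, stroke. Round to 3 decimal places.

p₁ = 0.791, p₀ = 0.381.
Under exogeneity and monotonicity, PN = (p₁ − p₀) / p₁.
PN = (0.791 − 0.381) / 0.791 = 0.41 / 0.791 ≈ 0.5183

PN ≈ 0.518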